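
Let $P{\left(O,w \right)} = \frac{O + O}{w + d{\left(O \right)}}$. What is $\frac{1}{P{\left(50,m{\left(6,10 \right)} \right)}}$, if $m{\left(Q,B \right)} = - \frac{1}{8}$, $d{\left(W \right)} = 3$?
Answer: $\frac{23}{800} \approx 0.02875$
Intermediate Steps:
$m{\left(Q,B \right)} = - \frac{1}{8}$ ($m{\left(Q,B \right)} = \left(-1\right) \frac{1}{8} = - \frac{1}{8}$)
$P{\left(O,w \right)} = \frac{2 O}{3 + w}$ ($P{\left(O,w \right)} = \frac{O + O}{w + 3} = \frac{2 O}{3 + w}$)
$\frac{1}{P{\left(50,m{\left(6,10 \right)} \right)}} = \frac{1}{2 \cdot 50 \frac{1}{3 - \frac{1}{8}}} = \frac{1}{2 \cdot 50 \frac{1}{\frac{23}{8}}} = \frac{1}{2 \cdot 50 \cdot \frac{8}{23}} = \frac{1}{\frac{800}{23}} = \frac{23}{800}$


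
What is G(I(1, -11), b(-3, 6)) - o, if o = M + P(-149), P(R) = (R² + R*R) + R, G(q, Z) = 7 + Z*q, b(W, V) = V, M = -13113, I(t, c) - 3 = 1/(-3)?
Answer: -31117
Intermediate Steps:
I(t, c) = 8/3 (I(t, c) = 3 + 1/(-3) = 3 - ⅓ = 8/3)
P(R) = R + 2*R² (P(R) = (R² + R²) + R = 2*R² + R = R + 2*R²)
o = 31140 (o = -13113 - 149*(1 + 2*(-149)) = -13113 - 149*(1 - 298) = -13113 - 149*(-297) = -13113 + 44253 = 31140)
G(I(1, -11), b(-3, 6)) - o = (7 + 6*(8/3)) - 1*31140 = (7 + 16) - 31140 = 23 - 31140 = -31117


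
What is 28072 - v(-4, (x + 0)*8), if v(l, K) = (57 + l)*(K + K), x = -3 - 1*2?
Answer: 32312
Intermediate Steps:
x = -5 (x = -3 - 2 = -5)
v(l, K) = 2*K*(57 + l) (v(l, K) = (57 + l)*(2*K) = 2*K*(57 + l))
28072 - v(-4, (x + 0)*8) = 28072 - 2*(-5 + 0)*8*(57 - 4) = 28072 - 2*(-5*8)*53 = 28072 - 2*(-40)*53 = 28072 - 1*(-4240) = 28072 + 4240 = 32312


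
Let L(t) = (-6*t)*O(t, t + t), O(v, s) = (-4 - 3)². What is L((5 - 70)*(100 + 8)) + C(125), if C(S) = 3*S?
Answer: 2064255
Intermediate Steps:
O(v, s) = 49 (O(v, s) = (-7)² = 49)
L(t) = -294*t (L(t) = -6*t*49 = -294*t)
L((5 - 70)*(100 + 8)) + C(125) = -294*(5 - 70)*(100 + 8) + 3*125 = -(-19110)*108 + 375 = -294*(-7020) + 375 = 2063880 + 375 = 2064255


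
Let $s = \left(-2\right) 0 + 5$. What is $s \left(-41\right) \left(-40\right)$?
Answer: $8200$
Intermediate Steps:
$s = 5$ ($s = 0 + 5 = 5$)
$s \left(-41\right) \left(-40\right) = 5 \left(-41\right) \left(-40\right) = \left(-205\right) \left(-40\right) = 8200$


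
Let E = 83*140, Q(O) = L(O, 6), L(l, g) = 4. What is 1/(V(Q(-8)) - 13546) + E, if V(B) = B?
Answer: 157358039/13542 ≈ 11620.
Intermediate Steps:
Q(O) = 4
E = 11620
1/(V(Q(-8)) - 13546) + E = 1/(4 - 13546) + 11620 = 1/(-13542) + 11620 = -1/13542 + 11620 = 157358039/13542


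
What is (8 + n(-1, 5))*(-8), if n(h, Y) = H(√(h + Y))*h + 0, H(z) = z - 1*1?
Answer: -56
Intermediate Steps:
H(z) = -1 + z (H(z) = z - 1 = -1 + z)
n(h, Y) = h*(-1 + √(Y + h)) (n(h, Y) = (-1 + √(h + Y))*h + 0 = (-1 + √(Y + h))*h + 0 = h*(-1 + √(Y + h)) + 0 = h*(-1 + √(Y + h)))
(8 + n(-1, 5))*(-8) = (8 - (-1 + √(5 - 1)))*(-8) = (8 - (-1 + √4))*(-8) = (8 - (-1 + 2))*(-8) = (8 - 1*1)*(-8) = (8 - 1)*(-8) = 7*(-8) = -56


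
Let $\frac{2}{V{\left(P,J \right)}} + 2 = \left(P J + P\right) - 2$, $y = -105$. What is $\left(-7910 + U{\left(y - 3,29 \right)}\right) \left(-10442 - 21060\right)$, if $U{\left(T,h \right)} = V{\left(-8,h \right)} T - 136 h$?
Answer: $\frac{22777206080}{61} \approx 3.734 \cdot 10^{8}$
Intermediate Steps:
$V{\left(P,J \right)} = \frac{2}{-4 + P + J P}$ ($V{\left(P,J \right)} = \frac{2}{-2 - \left(2 - P - P J\right)} = \frac{2}{-2 - \left(2 - P - J P\right)} = \frac{2}{-2 + \left(-2 + P + J P\right)} = \frac{2}{-4 + P + J P}$)
$U{\left(T,h \right)} = - 136 h + \frac{2 T}{-12 - 8 h}$ ($U{\left(T,h \right)} = \frac{2}{-4 - 8 + h \left(-8\right)} T - 136 h = \frac{2}{-4 - 8 - 8 h} T - 136 h = \frac{2}{-12 - 8 h} T - 136 h = \frac{2 T}{-12 - 8 h} - 136 h = - 136 h + \frac{2 T}{-12 - 8 h}$)
$\left(-7910 + U{\left(y - 3,29 \right)}\right) \left(-10442 - 21060\right) = \left(-7910 + \frac{- (-105 - 3) - 23664 - 544 \cdot 29^{2}}{2 \left(3 + 2 \cdot 29\right)}\right) \left(-10442 - 21060\right) = \left(-7910 + \frac{\left(-1\right) \left(-108\right) - 23664 - 457504}{2 \left(3 + 58\right)}\right) \left(-31502\right) = \left(-7910 + \frac{108 - 23664 - 457504}{2 \cdot 61}\right) \left(-31502\right) = \left(-7910 + \frac{1}{2} \cdot \frac{1}{61} \left(-481060\right)\right) \left(-31502\right) = \left(-7910 - \frac{240530}{61}\right) \left(-31502\right) = \left(- \frac{723040}{61}\right) \left(-31502\right) = \frac{22777206080}{61}$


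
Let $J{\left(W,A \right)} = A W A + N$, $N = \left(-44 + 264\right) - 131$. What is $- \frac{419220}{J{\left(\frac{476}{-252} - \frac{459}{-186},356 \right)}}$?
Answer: $- \frac{23392476}{4098539} \approx -5.7075$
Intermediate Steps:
$N = 89$ ($N = 220 - 131 = 89$)
$J{\left(W,A \right)} = 89 + W A^{2}$ ($J{\left(W,A \right)} = A W A + 89 = W A^{2} + 89 = 89 + W A^{2}$)
$- \frac{419220}{J{\left(\frac{476}{-252} - \frac{459}{-186},356 \right)}} = - \frac{419220}{89 + \left(\frac{476}{-252} - \frac{459}{-186}\right) 356^{2}} = - \frac{419220}{89 + \left(476 \left(- \frac{1}{252}\right) - - \frac{153}{62}\right) 126736} = - \frac{419220}{89 + \left(- \frac{17}{9} + \frac{153}{62}\right) 126736} = - \frac{419220}{89 + \frac{323}{558} \cdot 126736} = - \frac{419220}{89 + \frac{20467864}{279}} = - \frac{419220}{\frac{20492695}{279}} = \left(-419220\right) \frac{279}{20492695} = - \frac{23392476}{4098539}$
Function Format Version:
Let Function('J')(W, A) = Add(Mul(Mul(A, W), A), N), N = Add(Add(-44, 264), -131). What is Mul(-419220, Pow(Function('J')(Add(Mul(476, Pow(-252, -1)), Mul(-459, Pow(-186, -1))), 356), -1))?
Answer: Rational(-23392476, 4098539) ≈ -5.7075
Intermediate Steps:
N = 89 (N = Add(220, -131) = 89)
Function('J')(W, A) = Add(89, Mul(W, Pow(A, 2))) (Function('J')(W, A) = Add(Mul(Mul(A, W), A), 89) = Add(Mul(W, Pow(A, 2)), 89) = Add(89, Mul(W, Pow(A, 2))))
Mul(-419220, Pow(Function('J')(Add(Mul(476, Pow(-252, -1)), Mul(-459, Pow(-186, -1))), 356), -1)) = Mul(-419220, Pow(Add(89, Mul(Add(Mul(476, Pow(-252, -1)), Mul(-459, Pow(-186, -1))), Pow(356, 2))), -1)) = Mul(-419220, Pow(Add(89, Mul(Add(Mul(476, Rational(-1, 252)), Mul(-459, Rational(-1, 186))), 126736)), -1)) = Mul(-419220, Pow(Add(89, Mul(Add(Rational(-17, 9), Rational(153, 62)), 126736)), -1)) = Mul(-419220, Pow(Add(89, Mul(Rational(323, 558), 126736)), -1)) = Mul(-419220, Pow(Add(89, Rational(20467864, 279)), -1)) = Mul(-419220, Pow(Rational(20492695, 279), -1)) = Mul(-419220, Rational(279, 20492695)) = Rational(-23392476, 4098539)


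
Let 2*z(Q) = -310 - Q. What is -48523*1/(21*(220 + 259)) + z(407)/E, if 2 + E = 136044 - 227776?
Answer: -2965068487/615168204 ≈ -4.8199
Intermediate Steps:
z(Q) = -155 - Q/2 (z(Q) = (-310 - Q)/2 = -155 - Q/2)
E = -91734 (E = -2 + (136044 - 227776) = -2 - 91732 = -91734)
-48523*1/(21*(220 + 259)) + z(407)/E = -48523*1/(21*(220 + 259)) + (-155 - ½*407)/(-91734) = -48523/(479*21) + (-155 - 407/2)*(-1/91734) = -48523/10059 - 717/2*(-1/91734) = -48523*1/10059 + 239/61156 = -48523/10059 + 239/61156 = -2965068487/615168204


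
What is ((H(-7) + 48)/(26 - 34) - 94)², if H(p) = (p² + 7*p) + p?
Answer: 628849/64 ≈ 9825.8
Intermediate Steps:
H(p) = p² + 8*p
((H(-7) + 48)/(26 - 34) - 94)² = ((-7*(8 - 7) + 48)/(26 - 34) - 94)² = ((-7*1 + 48)/(-8) - 94)² = ((-7 + 48)*(-⅛) - 94)² = (41*(-⅛) - 94)² = (-41/8 - 94)² = (-793/8)² = 628849/64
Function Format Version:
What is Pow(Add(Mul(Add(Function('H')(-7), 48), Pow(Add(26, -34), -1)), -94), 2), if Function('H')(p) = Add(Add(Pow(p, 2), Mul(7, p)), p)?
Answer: Rational(628849, 64) ≈ 9825.8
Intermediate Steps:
Function('H')(p) = Add(Pow(p, 2), Mul(8, p))
Pow(Add(Mul(Add(Function('H')(-7), 48), Pow(Add(26, -34), -1)), -94), 2) = Pow(Add(Mul(Add(Mul(-7, Add(8, -7)), 48), Pow(Add(26, -34), -1)), -94), 2) = Pow(Add(Mul(Add(Mul(-7, 1), 48), Pow(-8, -1)), -94), 2) = Pow(Add(Mul(Add(-7, 48), Rational(-1, 8)), -94), 2) = Pow(Add(Mul(41, Rational(-1, 8)), -94), 2) = Pow(Add(Rational(-41, 8), -94), 2) = Pow(Rational(-793, 8), 2) = Rational(628849, 64)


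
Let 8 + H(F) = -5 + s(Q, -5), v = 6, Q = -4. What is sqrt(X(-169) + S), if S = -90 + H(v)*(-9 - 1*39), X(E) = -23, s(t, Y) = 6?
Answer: sqrt(223) ≈ 14.933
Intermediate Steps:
H(F) = -7 (H(F) = -8 + (-5 + 6) = -8 + 1 = -7)
S = 246 (S = -90 - 7*(-9 - 1*39) = -90 - 7*(-9 - 39) = -90 - 7*(-48) = -90 + 336 = 246)
sqrt(X(-169) + S) = sqrt(-23 + 246) = sqrt(223)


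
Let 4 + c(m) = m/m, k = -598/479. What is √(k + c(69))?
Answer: I*√974765/479 ≈ 2.0612*I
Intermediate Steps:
k = -598/479 (k = -598*1/479 = -598/479 ≈ -1.2484)
c(m) = -3 (c(m) = -4 + m/m = -4 + 1 = -3)
√(k + c(69)) = √(-598/479 - 3) = √(-2035/479) = I*√974765/479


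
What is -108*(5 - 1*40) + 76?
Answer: 3856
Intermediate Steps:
-108*(5 - 1*40) + 76 = -108*(5 - 40) + 76 = -108*(-35) + 76 = 3780 + 76 = 3856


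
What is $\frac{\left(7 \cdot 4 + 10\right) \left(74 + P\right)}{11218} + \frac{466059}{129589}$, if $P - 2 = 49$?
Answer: $\frac{2921898806}{726864701} \approx 4.0199$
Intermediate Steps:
$P = 51$ ($P = 2 + 49 = 51$)
$\frac{\left(7 \cdot 4 + 10\right) \left(74 + P\right)}{11218} + \frac{466059}{129589} = \frac{\left(7 \cdot 4 + 10\right) \left(74 + 51\right)}{11218} + \frac{466059}{129589} = \left(28 + 10\right) 125 \cdot \frac{1}{11218} + 466059 \cdot \frac{1}{129589} = 38 \cdot 125 \cdot \frac{1}{11218} + \frac{466059}{129589} = 4750 \cdot \frac{1}{11218} + \frac{466059}{129589} = \frac{2375}{5609} + \frac{466059}{129589} = \frac{2921898806}{726864701}$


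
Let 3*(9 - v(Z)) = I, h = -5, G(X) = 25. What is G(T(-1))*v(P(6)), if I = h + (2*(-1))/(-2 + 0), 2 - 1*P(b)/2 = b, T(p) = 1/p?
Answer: 775/3 ≈ 258.33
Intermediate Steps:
T(p) = 1/p
P(b) = 4 - 2*b
I = -4 (I = -5 + (2*(-1))/(-2 + 0) = -5 - 2/(-2) = -5 - 2*(-½) = -5 + 1 = -4)
v(Z) = 31/3 (v(Z) = 9 - ⅓*(-4) = 9 + 4/3 = 31/3)
G(T(-1))*v(P(6)) = 25*(31/3) = 775/3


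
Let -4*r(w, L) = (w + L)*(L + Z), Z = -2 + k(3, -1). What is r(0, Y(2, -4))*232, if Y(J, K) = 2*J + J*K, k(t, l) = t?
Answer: -696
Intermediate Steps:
Z = 1 (Z = -2 + 3 = 1)
r(w, L) = -(1 + L)*(L + w)/4 (r(w, L) = -(w + L)*(L + 1)/4 = -(L + w)*(1 + L)/4 = -(1 + L)*(L + w)/4)
r(0, Y(2, -4))*232 = (-(2 - 4)/2 - ¼*0 - 4*(2 - 4)²/4 - ¼*2*(2 - 4)*0)*232 = (-(-2)/2 + 0 - (2*(-2))²/4 - ¼*2*(-2)*0)*232 = (-¼*(-4) + 0 - ¼*(-4)² - ¼*(-4)*0)*232 = (1 + 0 - ¼*16 + 0)*232 = (1 + 0 - 4 + 0)*232 = -3*232 = -696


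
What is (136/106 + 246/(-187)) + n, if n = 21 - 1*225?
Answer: -2022166/9911 ≈ -204.03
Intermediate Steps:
n = -204 (n = 21 - 225 = -204)
(136/106 + 246/(-187)) + n = (136/106 + 246/(-187)) - 204 = (136*(1/106) + 246*(-1/187)) - 204 = (68/53 - 246/187) - 204 = -322/9911 - 204 = -2022166/9911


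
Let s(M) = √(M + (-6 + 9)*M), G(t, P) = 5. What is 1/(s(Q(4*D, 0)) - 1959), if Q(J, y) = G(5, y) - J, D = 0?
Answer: -1959/3837661 - 2*√5/3837661 ≈ -0.00051163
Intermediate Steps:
Q(J, y) = 5 - J
s(M) = 2*√M (s(M) = √(M + 3*M) = √(4*M) = 2*√M)
1/(s(Q(4*D, 0)) - 1959) = 1/(2*√(5 - 4*0) - 1959) = 1/(2*√(5 - 1*0) - 1959) = 1/(2*√(5 + 0) - 1959) = 1/(2*√5 - 1959) = 1/(-1959 + 2*√5)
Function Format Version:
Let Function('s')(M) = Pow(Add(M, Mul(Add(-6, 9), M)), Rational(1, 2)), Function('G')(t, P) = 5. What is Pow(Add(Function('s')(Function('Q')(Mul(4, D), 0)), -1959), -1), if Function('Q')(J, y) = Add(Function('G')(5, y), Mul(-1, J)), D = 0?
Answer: Add(Rational(-1959, 3837661), Mul(Rational(-2, 3837661), Pow(5, Rational(1, 2)))) ≈ -0.00051163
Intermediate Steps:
Function('Q')(J, y) = Add(5, Mul(-1, J))
Function('s')(M) = Mul(2, Pow(M, Rational(1, 2))) (Function('s')(M) = Pow(Add(M, Mul(3, M)), Rational(1, 2)) = Pow(Mul(4, M), Rational(1, 2)) = Mul(2, Pow(M, Rational(1, 2))))
Pow(Add(Function('s')(Function('Q')(Mul(4, D), 0)), -1959), -1) = Pow(Add(Mul(2, Pow(Add(5, Mul(-1, Mul(4, 0))), Rational(1, 2))), -1959), -1) = Pow(Add(Mul(2, Pow(Add(5, Mul(-1, 0)), Rational(1, 2))), -1959), -1) = Pow(Add(Mul(2, Pow(Add(5, 0), Rational(1, 2))), -1959), -1) = Pow(Add(Mul(2, Pow(5, Rational(1, 2))), -1959), -1) = Pow(Add(-1959, Mul(2, Pow(5, Rational(1, 2)))), -1)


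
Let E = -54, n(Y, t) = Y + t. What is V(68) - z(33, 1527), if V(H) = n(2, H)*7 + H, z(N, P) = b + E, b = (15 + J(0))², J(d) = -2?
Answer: 443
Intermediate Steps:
b = 169 (b = (15 - 2)² = 13² = 169)
z(N, P) = 115 (z(N, P) = 169 - 54 = 115)
V(H) = 14 + 8*H (V(H) = (2 + H)*7 + H = (14 + 7*H) + H = 14 + 8*H)
V(68) - z(33, 1527) = (14 + 8*68) - 1*115 = (14 + 544) - 115 = 558 - 115 = 443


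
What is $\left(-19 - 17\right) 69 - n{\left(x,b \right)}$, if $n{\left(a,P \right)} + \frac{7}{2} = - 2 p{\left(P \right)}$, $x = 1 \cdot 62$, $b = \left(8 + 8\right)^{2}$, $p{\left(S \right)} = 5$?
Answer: $- \frac{4941}{2} \approx -2470.5$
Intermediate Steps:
$b = 256$ ($b = 16^{2} = 256$)
$x = 62$
$n{\left(a,P \right)} = - \frac{27}{2}$ ($n{\left(a,P \right)} = - \frac{7}{2} - 10 = - \frac{27}{2}$)
$\left(-19 - 17\right) 69 - n{\left(x,b \right)} = \left(-19 - 17\right) 69 - - \frac{27}{2} = \left(-36\right) 69 + \frac{27}{2} = -2484 + \frac{27}{2} = - \frac{4941}{2}$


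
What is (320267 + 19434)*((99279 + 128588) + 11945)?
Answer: 81464376212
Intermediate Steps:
(320267 + 19434)*((99279 + 128588) + 11945) = 339701*(227867 + 11945) = 339701*239812 = 81464376212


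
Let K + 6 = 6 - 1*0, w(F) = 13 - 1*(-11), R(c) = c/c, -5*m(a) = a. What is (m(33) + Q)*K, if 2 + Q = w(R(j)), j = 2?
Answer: 0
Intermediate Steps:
m(a) = -a/5
R(c) = 1
w(F) = 24 (w(F) = 13 + 11 = 24)
Q = 22 (Q = -2 + 24 = 22)
K = 0 (K = -6 + (6 - 1*0) = -6 + (6 + 0) = -6 + 6 = 0)
(m(33) + Q)*K = (-1/5*33 + 22)*0 = (-33/5 + 22)*0 = (77/5)*0 = 0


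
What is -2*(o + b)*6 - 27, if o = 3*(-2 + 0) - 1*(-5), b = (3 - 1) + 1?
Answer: -51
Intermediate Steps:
b = 3 (b = 2 + 1 = 3)
o = -1 (o = 3*(-2) + 5 = -6 + 5 = -1)
-2*(o + b)*6 - 27 = -2*(-1 + 3)*6 - 27 = -2*2*6 - 27 = -4*6 - 27 = -24 - 27 = -51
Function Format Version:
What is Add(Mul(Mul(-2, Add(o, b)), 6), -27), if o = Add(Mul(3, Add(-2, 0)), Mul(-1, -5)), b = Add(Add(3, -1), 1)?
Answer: -51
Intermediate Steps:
b = 3 (b = Add(2, 1) = 3)
o = -1 (o = Add(Mul(3, -2), 5) = Add(-6, 5) = -1)
Add(Mul(Mul(-2, Add(o, b)), 6), -27) = Add(Mul(Mul(-2, Add(-1, 3)), 6), -27) = Add(Mul(Mul(-2, 2), 6), -27) = Add(Mul(-4, 6), -27) = Add(-24, -27) = -51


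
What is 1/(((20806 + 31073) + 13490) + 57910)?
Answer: 1/123279 ≈ 8.1117e-6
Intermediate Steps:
1/(((20806 + 31073) + 13490) + 57910) = 1/((51879 + 13490) + 57910) = 1/(65369 + 57910) = 1/123279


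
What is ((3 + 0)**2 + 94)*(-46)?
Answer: -4738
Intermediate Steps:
((3 + 0)**2 + 94)*(-46) = (3**2 + 94)*(-46) = (9 + 94)*(-46) = 103*(-46) = -4738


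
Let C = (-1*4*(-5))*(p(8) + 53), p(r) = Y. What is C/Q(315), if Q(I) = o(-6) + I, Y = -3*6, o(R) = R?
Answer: 700/309 ≈ 2.2654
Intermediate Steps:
Y = -18
p(r) = -18
Q(I) = -6 + I
C = 700 (C = (-1*4*(-5))*(-18 + 53) = -4*(-5)*35 = 20*35 = 700)
C/Q(315) = 700/(-6 + 315) = 700/309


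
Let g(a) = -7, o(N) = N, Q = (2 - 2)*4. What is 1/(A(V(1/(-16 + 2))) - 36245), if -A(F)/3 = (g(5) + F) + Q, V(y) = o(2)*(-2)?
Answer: -1/36212 ≈ -2.7615e-5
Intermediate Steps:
Q = 0 (Q = 0*4 = 0)
V(y) = -4 (V(y) = 2*(-2) = -4)
A(F) = 21 - 3*F (A(F) = -3*((-7 + F) + 0) = -3*(-7 + F) = 21 - 3*F)
1/(A(V(1/(-16 + 2))) - 36245) = 1/((21 - 3*(-4)) - 36245) = 1/((21 + 12) - 36245) = 1/(33 - 36245) = 1/(-36212) = -1/36212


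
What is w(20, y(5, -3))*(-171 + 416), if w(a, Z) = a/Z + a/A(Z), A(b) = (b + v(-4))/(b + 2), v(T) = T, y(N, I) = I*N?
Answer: 172480/57 ≈ 3026.0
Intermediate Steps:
A(b) = (-4 + b)/(2 + b) (A(b) = (b - 4)/(b + 2) = (-4 + b)/(2 + b))
w(a, Z) = a/Z + a*(2 + Z)/(-4 + Z) (w(a, Z) = a/Z + a/(((-4 + Z)/(2 + Z))) = a/Z + a*((2 + Z)/(-4 + Z)) = a/Z + a*(2 + Z)/(-4 + Z))
w(20, y(5, -3))*(-171 + 416) = (20*(-4 - 3*5 + (-3*5)*(2 - 3*5))/(((-3*5))*(-4 - 3*5)))*(-171 + 416) = (20*(-4 - 15 - 15*(2 - 15))/(-15*(-4 - 15)))*245 = (20*(-1/15)*(-4 - 15 - 15*(-13))/(-19))*245 = (20*(-1/15)*(-1/19)*(-4 - 15 + 195))*245 = (20*(-1/15)*(-1/19)*176)*245 = (704/57)*245 = 172480/57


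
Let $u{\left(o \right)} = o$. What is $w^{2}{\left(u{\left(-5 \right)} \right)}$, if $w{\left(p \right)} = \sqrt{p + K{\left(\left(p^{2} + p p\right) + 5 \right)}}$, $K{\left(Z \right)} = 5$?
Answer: $0$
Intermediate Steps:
$w{\left(p \right)} = \sqrt{5 + p}$ ($w{\left(p \right)} = \sqrt{p + 5} = \sqrt{5 + p}$)
$w^{2}{\left(u{\left(-5 \right)} \right)} = \left(\sqrt{5 - 5}\right)^{2} = \left(\sqrt{0}\right)^{2} = 0^{2} = 0$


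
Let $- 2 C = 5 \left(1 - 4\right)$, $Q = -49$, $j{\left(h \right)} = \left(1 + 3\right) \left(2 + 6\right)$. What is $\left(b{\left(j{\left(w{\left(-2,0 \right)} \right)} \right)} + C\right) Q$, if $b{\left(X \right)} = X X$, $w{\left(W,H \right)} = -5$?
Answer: $- \frac{101087}{2} \approx -50544.0$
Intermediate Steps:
$j{\left(h \right)} = 32$ ($j{\left(h \right)} = 4 \cdot 8 = 32$)
$b{\left(X \right)} = X^{2}$
$C = \frac{15}{2}$ ($C = - \frac{5 \left(1 - 4\right)}{2} = - \frac{5 \left(-3\right)}{2} = \left(- \frac{1}{2}\right) \left(-15\right) = \frac{15}{2} \approx 7.5$)
$\left(b{\left(j{\left(w{\left(-2,0 \right)} \right)} \right)} + C\right) Q = \left(32^{2} + \frac{15}{2}\right) \left(-49\right) = \left(1024 + \frac{15}{2}\right) \left(-49\right) = \frac{2063}{2} \left(-49\right) = - \frac{101087}{2}$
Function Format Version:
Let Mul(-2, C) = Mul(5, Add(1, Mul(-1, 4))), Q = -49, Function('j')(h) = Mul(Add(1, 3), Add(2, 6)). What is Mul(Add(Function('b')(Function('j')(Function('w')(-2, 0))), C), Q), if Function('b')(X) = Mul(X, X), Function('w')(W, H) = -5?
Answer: Rational(-101087, 2) ≈ -50544.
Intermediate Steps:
Function('j')(h) = 32 (Function('j')(h) = Mul(4, 8) = 32)
Function('b')(X) = Pow(X, 2)
C = Rational(15, 2) (C = Mul(Rational(-1, 2), Mul(5, Add(1, Mul(-1, 4)))) = Mul(Rational(-1, 2), Mul(5, Add(1, -4))) = Mul(Rational(-1, 2), Mul(5, -3)) = Mul(Rational(-1, 2), -15) = Rational(15, 2) ≈ 7.5000)
Mul(Add(Function('b')(Function('j')(Function('w')(-2, 0))), C), Q) = Mul(Add(Pow(32, 2), Rational(15, 2)), -49) = Mul(Add(1024, Rational(15, 2)), -49) = Mul(Rational(2063, 2), -49) = Rational(-101087, 2)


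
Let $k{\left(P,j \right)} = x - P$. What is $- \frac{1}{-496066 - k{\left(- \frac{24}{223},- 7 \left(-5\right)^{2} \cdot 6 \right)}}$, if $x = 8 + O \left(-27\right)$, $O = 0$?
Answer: $\frac{223}{110624526} \approx 2.0158 \cdot 10^{-6}$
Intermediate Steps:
$x = 8$ ($x = 8 + 0 \left(-27\right) = 8 + 0 = 8$)
$k{\left(P,j \right)} = 8 - P$
$- \frac{1}{-496066 - k{\left(- \frac{24}{223},- 7 \left(-5\right)^{2} \cdot 6 \right)}} = - \frac{1}{-496066 - \left(8 - - \frac{24}{223}\right)} = - \frac{1}{-496066 - \left(8 + \frac{24}{223}\right)} = - \frac{1}{-496066 - \frac{1808}{223}} = - \frac{1}{- \frac{110624526}{223}} = \left(-1\right) \left(- \frac{223}{110624526}\right) = \frac{223}{110624526}$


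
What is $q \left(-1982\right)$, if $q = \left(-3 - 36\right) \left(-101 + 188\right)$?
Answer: $6724926$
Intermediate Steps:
$q = -3393$ ($q = \left(-39\right) 87 = -3393$)
$q \left(-1982\right) = \left(-3393\right) \left(-1982\right) = 6724926$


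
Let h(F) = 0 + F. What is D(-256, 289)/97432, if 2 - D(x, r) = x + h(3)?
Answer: 255/97432 ≈ 0.0026172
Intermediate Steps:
h(F) = F
D(x, r) = -1 - x (D(x, r) = 2 - (x + 3) = 2 - (3 + x) = 2 + (-3 - x) = -1 - x)
D(-256, 289)/97432 = (-1 - 1*(-256))/97432 = (-1 + 256)*(1/97432) = 255*(1/97432) = 255/97432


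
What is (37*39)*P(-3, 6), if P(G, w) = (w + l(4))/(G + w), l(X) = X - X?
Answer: 2886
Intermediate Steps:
l(X) = 0
P(G, w) = w/(G + w) (P(G, w) = (w + 0)/(G + w) = w/(G + w))
(37*39)*P(-3, 6) = (37*39)*(6/(-3 + 6)) = 1443*(6/3) = 1443*(6*(⅓)) = 1443*2 = 2886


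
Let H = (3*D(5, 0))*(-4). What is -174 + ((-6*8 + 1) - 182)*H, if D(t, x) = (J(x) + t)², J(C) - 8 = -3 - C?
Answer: 274626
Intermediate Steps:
J(C) = 5 - C (J(C) = 8 + (-3 - C) = 5 - C)
D(t, x) = (5 + t - x)² (D(t, x) = ((5 - x) + t)² = (5 + t - x)²)
H = -1200 (H = (3*(5 + 5 - 1*0)²)*(-4) = (3*(5 + 5 + 0)²)*(-4) = (3*10²)*(-4) = (3*100)*(-4) = 300*(-4) = -1200)
-174 + ((-6*8 + 1) - 182)*H = -174 + ((-6*8 + 1) - 182)*(-1200) = -174 + ((-48 + 1) - 182)*(-1200) = -174 + (-47 - 182)*(-1200) = -174 - 229*(-1200) = -174 + 274800 = 274626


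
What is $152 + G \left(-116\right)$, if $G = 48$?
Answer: $-5416$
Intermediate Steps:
$152 + G \left(-116\right) = 152 + 48 \left(-116\right) = 152 - 5568 = -5416$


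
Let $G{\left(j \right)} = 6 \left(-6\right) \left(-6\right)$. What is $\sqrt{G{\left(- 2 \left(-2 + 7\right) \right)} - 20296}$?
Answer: $4 i \sqrt{1255} \approx 141.7 i$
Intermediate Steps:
$G{\left(j \right)} = 216$ ($G{\left(j \right)} = \left(-36\right) \left(-6\right) = 216$)
$\sqrt{G{\left(- 2 \left(-2 + 7\right) \right)} - 20296} = \sqrt{216 - 20296} = \sqrt{-20080} = 4 i \sqrt{1255}$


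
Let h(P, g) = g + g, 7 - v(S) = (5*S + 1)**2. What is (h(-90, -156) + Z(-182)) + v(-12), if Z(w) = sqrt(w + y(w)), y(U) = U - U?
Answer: -3786 + I*sqrt(182) ≈ -3786.0 + 13.491*I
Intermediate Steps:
y(U) = 0
Z(w) = sqrt(w) (Z(w) = sqrt(w + 0) = sqrt(w))
v(S) = 7 - (1 + 5*S)**2 (v(S) = 7 - (5*S + 1)**2 = 7 - (1 + 5*S)**2)
h(P, g) = 2*g
(h(-90, -156) + Z(-182)) + v(-12) = (2*(-156) + sqrt(-182)) + (7 - (1 + 5*(-12))**2) = (-312 + I*sqrt(182)) + (7 - (1 - 60)**2) = (-312 + I*sqrt(182)) + (7 - 1*(-59)**2) = (-312 + I*sqrt(182)) + (7 - 1*3481) = (-312 + I*sqrt(182)) + (7 - 3481) = (-312 + I*sqrt(182)) - 3474 = -3786 + I*sqrt(182)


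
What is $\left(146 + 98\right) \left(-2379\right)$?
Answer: $-580476$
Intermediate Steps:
$\left(146 + 98\right) \left(-2379\right) = 244 \left(-2379\right) = -580476$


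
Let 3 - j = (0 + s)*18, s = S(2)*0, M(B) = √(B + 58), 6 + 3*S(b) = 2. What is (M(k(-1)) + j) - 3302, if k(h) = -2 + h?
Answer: -3299 + √55 ≈ -3291.6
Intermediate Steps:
S(b) = -4/3 (S(b) = -2 + (⅓)*2 = -2 + ⅔ = -4/3)
M(B) = √(58 + B)
s = 0 (s = -4/3*0 = 0)
j = 3 (j = 3 - (0 + 0)*18 = 3 - 0*18 = 3 - 1*0 = 3 + 0 = 3)
(M(k(-1)) + j) - 3302 = (√(58 + (-2 - 1)) + 3) - 3302 = (√(58 - 3) + 3) - 3302 = (√55 + 3) - 3302 = (3 + √55) - 3302 = -3299 + √55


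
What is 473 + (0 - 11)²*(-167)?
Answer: -19734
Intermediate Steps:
473 + (0 - 11)²*(-167) = 473 + (-11)²*(-167) = 473 + 121*(-167) = 473 - 20207 = -19734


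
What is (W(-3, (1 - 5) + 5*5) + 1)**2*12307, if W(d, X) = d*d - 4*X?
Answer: 67393132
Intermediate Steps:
W(d, X) = d**2 - 4*X
(W(-3, (1 - 5) + 5*5) + 1)**2*12307 = (((-3)**2 - 4*((1 - 5) + 5*5)) + 1)**2*12307 = ((9 - 4*(-4 + 25)) + 1)**2*12307 = ((9 - 4*21) + 1)**2*12307 = ((9 - 84) + 1)**2*12307 = (-75 + 1)**2*12307 = (-74)**2*12307 = 5476*12307 = 67393132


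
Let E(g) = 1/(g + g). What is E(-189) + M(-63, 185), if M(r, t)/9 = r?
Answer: -214327/378 ≈ -567.00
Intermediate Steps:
M(r, t) = 9*r
E(g) = 1/(2*g)
E(-189) + M(-63, 185) = (½)/(-189) + 9*(-63) = (½)*(-1/189) - 567 = -1/378 - 567 = -214327/378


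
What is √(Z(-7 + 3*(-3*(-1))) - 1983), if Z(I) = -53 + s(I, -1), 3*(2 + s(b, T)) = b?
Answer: 4*I*√1146/3 ≈ 45.137*I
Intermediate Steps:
s(b, T) = -2 + b/3
Z(I) = -55 + I/3 (Z(I) = -53 + (-2 + I/3) = -55 + I/3)
√(Z(-7 + 3*(-3*(-1))) - 1983) = √((-55 + (-7 + 3*(-3*(-1)))/3) - 1983) = √((-55 + (-7 + 3*3)/3) - 1983) = √((-55 + (-7 + 9)/3) - 1983) = √((-55 + (⅓)*2) - 1983) = √((-55 + ⅔) - 1983) = √(-163/3 - 1983) = √(-6112/3) = 4*I*√1146/3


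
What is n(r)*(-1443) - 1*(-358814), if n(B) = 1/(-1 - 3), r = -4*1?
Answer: 1436699/4 ≈ 3.5918e+5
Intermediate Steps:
r = -4
n(B) = -¼ (n(B) = 1/(-4) = -¼)
n(r)*(-1443) - 1*(-358814) = -¼*(-1443) - 1*(-358814) = 1443/4 + 358814 = 1436699/4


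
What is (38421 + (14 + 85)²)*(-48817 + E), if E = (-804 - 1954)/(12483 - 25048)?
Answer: -4225506806862/1795 ≈ -2.3540e+9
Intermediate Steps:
E = 394/1795 (E = -2758/(-12565) = -2758*(-1/12565) = 394/1795 ≈ 0.21950)
(38421 + (14 + 85)²)*(-48817 + E) = (38421 + (14 + 85)²)*(-48817 + 394/1795) = (38421 + 99²)*(-87626121/1795) = (38421 + 9801)*(-87626121/1795) = 48222*(-87626121/1795) = -4225506806862/1795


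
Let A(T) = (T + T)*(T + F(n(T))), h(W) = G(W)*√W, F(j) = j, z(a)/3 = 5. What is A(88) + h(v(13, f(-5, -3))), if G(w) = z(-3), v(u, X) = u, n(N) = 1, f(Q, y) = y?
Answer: 15664 + 15*√13 ≈ 15718.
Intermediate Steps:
z(a) = 15 (z(a) = 3*5 = 15)
G(w) = 15
h(W) = 15*√W
A(T) = 2*T*(1 + T) (A(T) = (T + T)*(T + 1) = (2*T)*(1 + T) = 2*T*(1 + T))
A(88) + h(v(13, f(-5, -3))) = 2*88*(1 + 88) + 15*√13 = 2*88*89 + 15*√13 = 15664 + 15*√13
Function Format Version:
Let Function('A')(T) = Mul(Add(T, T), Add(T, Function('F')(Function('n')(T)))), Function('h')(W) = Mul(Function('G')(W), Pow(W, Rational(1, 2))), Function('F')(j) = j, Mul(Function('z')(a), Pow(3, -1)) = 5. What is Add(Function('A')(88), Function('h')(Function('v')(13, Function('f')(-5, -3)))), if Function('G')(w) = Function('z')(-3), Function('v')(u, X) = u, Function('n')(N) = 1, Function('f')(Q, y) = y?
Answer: Add(15664, Mul(15, Pow(13, Rational(1, 2)))) ≈ 15718.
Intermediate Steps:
Function('z')(a) = 15 (Function('z')(a) = Mul(3, 5) = 15)
Function('G')(w) = 15
Function('h')(W) = Mul(15, Pow(W, Rational(1, 2)))
Function('A')(T) = Mul(2, T, Add(1, T)) (Function('A')(T) = Mul(Add(T, T), Add(T, 1)) = Mul(Mul(2, T), Add(1, T)) = Mul(2, T, Add(1, T)))
Add(Function('A')(88), Function('h')(Function('v')(13, Function('f')(-5, -3)))) = Add(Mul(2, 88, Add(1, 88)), Mul(15, Pow(13, Rational(1, 2)))) = Add(Mul(2, 88, 89), Mul(15, Pow(13, Rational(1, 2)))) = Add(15664, Mul(15, Pow(13, Rational(1, 2))))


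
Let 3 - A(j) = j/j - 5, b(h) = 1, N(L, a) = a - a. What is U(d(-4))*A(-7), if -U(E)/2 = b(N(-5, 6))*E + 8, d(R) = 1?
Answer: -126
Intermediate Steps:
N(L, a) = 0
U(E) = -16 - 2*E (U(E) = -2*(1*E + 8) = -2*(E + 8) = -2*(8 + E) = -16 - 2*E)
A(j) = 7 (A(j) = 3 - (j/j - 5) = 3 - (1 - 5) = 3 - 1*(-4) = 3 + 4 = 7)
U(d(-4))*A(-7) = (-16 - 2*1)*7 = (-16 - 2)*7 = -18*7 = -126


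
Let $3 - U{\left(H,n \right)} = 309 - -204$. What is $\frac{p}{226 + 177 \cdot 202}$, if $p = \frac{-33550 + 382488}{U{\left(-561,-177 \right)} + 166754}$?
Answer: $\frac{174469}{2990729560} \approx 5.8337 \cdot 10^{-5}$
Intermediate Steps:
$U{\left(H,n \right)} = -510$ ($U{\left(H,n \right)} = 3 - \left(309 - -204\right) = 3 - \left(309 + 204\right) = 3 - 513 = -510$)
$p = \frac{174469}{83122}$ ($p = \frac{-33550 + 382488}{-510 + 166754} = \frac{348938}{166244} = 348938 \cdot \frac{1}{166244} = \frac{174469}{83122} \approx 2.0989$)
$\frac{p}{226 + 177 \cdot 202} = \frac{174469}{83122 \left(226 + 177 \cdot 202\right)} = \frac{174469}{83122 \left(226 + 35754\right)} = \frac{174469}{83122 \cdot 35980} = \frac{174469}{83122} \cdot \frac{1}{35980} = \frac{174469}{2990729560}$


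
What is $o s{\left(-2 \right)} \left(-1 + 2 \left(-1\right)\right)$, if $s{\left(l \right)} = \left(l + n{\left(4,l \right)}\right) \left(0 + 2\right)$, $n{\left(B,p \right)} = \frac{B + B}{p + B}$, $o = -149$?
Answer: $1788$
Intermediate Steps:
$n{\left(B,p \right)} = \frac{2 B}{B + p}$
$s{\left(l \right)} = 2 l + \frac{16}{4 + l}$ ($s{\left(l \right)} = \left(l + 2 \cdot 4 \frac{1}{4 + l}\right) \left(0 + 2\right) = \left(l + \frac{8}{4 + l}\right) 2 = 2 l + \frac{16}{4 + l}$)
$o s{\left(-2 \right)} \left(-1 + 2 \left(-1\right)\right) = - 149 \frac{2 \left(8 - 2 \left(4 - 2\right)\right)}{4 - 2} \left(-1 + 2 \left(-1\right)\right) = - 149 \frac{2 \left(8 - 4\right)}{2} \left(-1 - 2\right) = - 149 \cdot 2 \cdot \frac{1}{2} \left(8 - 4\right) \left(-3\right) = - 149 \cdot 2 \cdot \frac{1}{2} \cdot 4 \left(-3\right) = - 149 \cdot 4 \left(-3\right) = \left(-149\right) \left(-12\right) = 1788$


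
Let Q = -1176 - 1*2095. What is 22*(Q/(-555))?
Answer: 71962/555 ≈ 129.66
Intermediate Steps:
Q = -3271 (Q = -1176 - 2095 = -3271)
22*(Q/(-555)) = 22*(-3271/(-555)) = 22*(-3271*(-1/555)) = 22*(3271/555) = 71962/555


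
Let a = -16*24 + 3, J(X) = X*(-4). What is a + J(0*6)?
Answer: -381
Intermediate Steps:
J(X) = -4*X
a = -381 (a = -384 + 3 = -381)
a + J(0*6) = -381 - 0*6 = -381 - 4*0 = -381 + 0 = -381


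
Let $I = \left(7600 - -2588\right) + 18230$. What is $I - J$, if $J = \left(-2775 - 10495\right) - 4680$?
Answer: $46368$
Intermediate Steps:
$J = -17950$ ($J = -13270 - 4680 = -17950$)
$I = 28418$ ($I = \left(7600 + 2588\right) + 18230 = 10188 + 18230 = 28418$)
$I - J = 28418 - -17950 = 28418 + 17950 = 46368$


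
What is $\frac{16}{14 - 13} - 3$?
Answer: $13$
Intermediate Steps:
$\frac{16}{14 - 13} - 3 = \frac{16}{1} - 3 = 16 \cdot 1 - 3 = 16 - 3 = 13$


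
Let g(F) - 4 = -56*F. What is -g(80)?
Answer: 4476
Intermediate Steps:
g(F) = 4 - 56*F
-g(80) = -(4 - 56*80) = -(4 - 4480) = -1*(-4476) = 4476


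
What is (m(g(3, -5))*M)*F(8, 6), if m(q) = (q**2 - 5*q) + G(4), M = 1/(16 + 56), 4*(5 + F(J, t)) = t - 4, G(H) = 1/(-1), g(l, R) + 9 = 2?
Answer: -83/16 ≈ -5.1875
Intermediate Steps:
g(l, R) = -7 (g(l, R) = -9 + 2 = -7)
G(H) = -1 (G(H) = 1*(-1) = -1)
F(J, t) = -6 + t/4 (F(J, t) = -5 + (t - 4)/4 = -5 + (-4 + t)/4 = -5 + (-1 + t/4) = -6 + t/4)
M = 1/72 ≈ 0.013889
m(q) = -1 + q**2 - 5*q (m(q) = (q**2 - 5*q) - 1 = -1 + q**2 - 5*q)
(m(g(3, -5))*M)*F(8, 6) = ((-1 + (-7)**2 - 5*(-7))*(1/72))*(-6 + (1/4)*6) = ((-1 + 49 + 35)*(1/72))*(-6 + 3/2) = (83*(1/72))*(-9/2) = (83/72)*(-9/2) = -83/16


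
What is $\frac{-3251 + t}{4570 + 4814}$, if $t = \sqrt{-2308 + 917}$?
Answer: $- \frac{3251}{9384} + \frac{i \sqrt{1391}}{9384} \approx -0.34644 + 0.0039744 i$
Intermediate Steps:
$t = i \sqrt{1391}$ ($t = \sqrt{-1391} = i \sqrt{1391} \approx 37.296 i$)
$\frac{-3251 + t}{4570 + 4814} = \frac{-3251 + i \sqrt{1391}}{4570 + 4814} = \frac{-3251 + i \sqrt{1391}}{9384} = \left(-3251 + i \sqrt{1391}\right) \frac{1}{9384} = - \frac{3251}{9384} + \frac{i \sqrt{1391}}{9384}$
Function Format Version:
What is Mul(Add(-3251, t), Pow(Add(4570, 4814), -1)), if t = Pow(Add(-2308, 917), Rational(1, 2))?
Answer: Add(Rational(-3251, 9384), Mul(Rational(1, 9384), I, Pow(1391, Rational(1, 2)))) ≈ Add(-0.34644, Mul(0.0039744, I))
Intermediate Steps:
t = Mul(I, Pow(1391, Rational(1, 2))) (t = Pow(-1391, Rational(1, 2)) = Mul(I, Pow(1391, Rational(1, 2))) ≈ Mul(37.296, I))
Mul(Add(-3251, t), Pow(Add(4570, 4814), -1)) = Mul(Add(-3251, Mul(I, Pow(1391, Rational(1, 2)))), Pow(Add(4570, 4814), -1)) = Mul(Add(-3251, Mul(I, Pow(1391, Rational(1, 2)))), Pow(9384, -1)) = Mul(Add(-3251, Mul(I, Pow(1391, Rational(1, 2)))), Rational(1, 9384)) = Add(Rational(-3251, 9384), Mul(Rational(1, 9384), I, Pow(1391, Rational(1, 2))))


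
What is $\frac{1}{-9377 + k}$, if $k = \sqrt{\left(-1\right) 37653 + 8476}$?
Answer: $- \frac{9377}{87957306} - \frac{i \sqrt{29177}}{87957306} \approx -0.00010661 - 1.942 \cdot 10^{-6} i$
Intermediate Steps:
$k = i \sqrt{29177}$ ($k = \sqrt{-37653 + 8476} = \sqrt{-29177} = i \sqrt{29177} \approx 170.81 i$)
$\frac{1}{-9377 + k} = \frac{1}{-9377 + i \sqrt{29177}}$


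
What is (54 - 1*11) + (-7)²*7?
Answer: 386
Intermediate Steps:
(54 - 1*11) + (-7)²*7 = (54 - 11) + 49*7 = 43 + 343 = 386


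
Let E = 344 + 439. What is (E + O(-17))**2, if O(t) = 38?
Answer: 674041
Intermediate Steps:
E = 783
(E + O(-17))**2 = (783 + 38)**2 = 821**2 = 674041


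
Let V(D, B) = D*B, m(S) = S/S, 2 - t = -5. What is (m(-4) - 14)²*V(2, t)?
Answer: 2366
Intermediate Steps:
t = 7 (t = 2 - 1*(-5) = 2 + 5 = 7)
m(S) = 1
V(D, B) = B*D
(m(-4) - 14)²*V(2, t) = (1 - 14)²*(7*2) = (-13)²*14 = 169*14 = 2366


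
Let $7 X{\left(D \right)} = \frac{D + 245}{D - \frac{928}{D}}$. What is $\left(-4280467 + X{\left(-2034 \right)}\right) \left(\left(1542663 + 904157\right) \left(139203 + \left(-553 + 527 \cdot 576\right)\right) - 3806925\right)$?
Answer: $- \frac{67047849252716225641125895}{14476798} \approx -4.6314 \cdot 10^{18}$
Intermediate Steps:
$X{\left(D \right)} = \frac{245 + D}{7 \left(D - \frac{928}{D}\right)}$ ($X{\left(D \right)} = \frac{\left(D + 245\right) \frac{1}{D - \frac{928}{D}}}{7} = \frac{\left(245 + D\right) \frac{1}{D - \frac{928}{D}}}{7} = \frac{\frac{1}{D - \frac{928}{D}} \left(245 + D\right)}{7} = \frac{245 + D}{7 \left(D - \frac{928}{D}\right)}$)
$\left(-4280467 + X{\left(-2034 \right)}\right) \left(\left(1542663 + 904157\right) \left(139203 + \left(-553 + 527 \cdot 576\right)\right) - 3806925\right) = \left(-4280467 + \frac{1}{7} \left(-2034\right) \frac{1}{-928 + \left(-2034\right)^{2}} \left(245 - 2034\right)\right) \left(\left(1542663 + 904157\right) \left(139203 + \left(-553 + 527 \cdot 576\right)\right) - 3806925\right) = \left(-4280467 + \frac{1}{7} \left(-2034\right) \frac{1}{-928 + 4137156} \left(-1789\right)\right) \left(2446820 \left(139203 + \left(-553 + 303552\right)\right) - 3806925\right) = \left(-4280467 + \frac{1}{7} \left(-2034\right) \frac{1}{4136228} \left(-1789\right)\right) \left(2446820 \left(139203 + 302999\right) - 3806925\right) = \left(-4280467 + \frac{1}{7} \left(-2034\right) \frac{1}{4136228} \left(-1789\right)\right) \left(2446820 \cdot 442202 - 3806925\right) = \left(-4280467 + \frac{1819413}{14476798}\right) \left(1081988697640 - 3806925\right) = \left(- \frac{61967454285253}{14476798}\right) 1081984890715 = - \frac{67047849252716225641125895}{14476798}$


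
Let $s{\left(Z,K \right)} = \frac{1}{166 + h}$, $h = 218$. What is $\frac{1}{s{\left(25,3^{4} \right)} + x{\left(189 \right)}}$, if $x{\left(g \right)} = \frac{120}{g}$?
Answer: $\frac{8064}{5141} \approx 1.5686$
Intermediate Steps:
$s{\left(Z,K \right)} = \frac{1}{384}$ ($s{\left(Z,K \right)} = \frac{1}{166 + 218} = \frac{1}{384}$)
$\frac{1}{s{\left(25,3^{4} \right)} + x{\left(189 \right)}} = \frac{1}{\frac{1}{384} + \frac{120}{189}} = \frac{1}{\frac{1}{384} + 120 \cdot \frac{1}{189}} = \frac{1}{\frac{1}{384} + \frac{40}{63}} = \frac{1}{\frac{5141}{8064}} = \frac{8064}{5141}$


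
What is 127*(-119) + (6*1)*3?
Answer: -15095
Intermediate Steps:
127*(-119) + (6*1)*3 = -15113 + 6*3 = -15113 + 18 = -15095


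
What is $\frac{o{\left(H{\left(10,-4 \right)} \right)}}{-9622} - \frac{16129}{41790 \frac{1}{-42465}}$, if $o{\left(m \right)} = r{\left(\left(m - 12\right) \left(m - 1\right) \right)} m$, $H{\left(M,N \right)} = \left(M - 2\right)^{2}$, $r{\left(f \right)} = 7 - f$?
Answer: $\frac{219967466277}{13403446} \approx 16411.0$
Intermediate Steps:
$H{\left(M,N \right)} = \left(-2 + M\right)^{2}$
$o{\left(m \right)} = m \left(7 - \left(-1 + m\right) \left(-12 + m\right)\right)$ ($o{\left(m \right)} = \left(7 - \left(m - 12\right) \left(m - 1\right)\right) m = \left(7 - \left(-12 + m\right) \left(-1 + m\right)\right) m = \left(7 - \left(-1 + m\right) \left(-12 + m\right)\right) m = m \left(7 - \left(-1 + m\right) \left(-12 + m\right)\right)$)
$\frac{o{\left(H{\left(10,-4 \right)} \right)}}{-9622} - \frac{16129}{41790 \frac{1}{-42465}} = \frac{\left(-2 + 10\right)^{2} \left(-5 - \left(\left(-2 + 10\right)^{2}\right)^{2} + 13 \left(-2 + 10\right)^{2}\right)}{-9622} - \frac{16129}{41790 \frac{1}{-42465}} = 8^{2} \left(-5 - \left(8^{2}\right)^{2} + 13 \cdot 8^{2}\right) \left(- \frac{1}{9622}\right) - \frac{16129}{41790 \left(- \frac{1}{42465}\right)} = 64 \left(-5 - 64^{2} + 13 \cdot 64\right) \left(- \frac{1}{9622}\right) - \frac{16129}{- \frac{2786}{2831}} = 64 \left(-5 - 4096 + 832\right) \left(- \frac{1}{9622}\right) - - \frac{45661199}{2786} = 64 \left(-5 - 4096 + 832\right) \left(- \frac{1}{9622}\right) + \frac{45661199}{2786} = 64 \left(-3269\right) \left(- \frac{1}{9622}\right) + \frac{45661199}{2786} = \left(-209216\right) \left(- \frac{1}{9622}\right) + \frac{45661199}{2786} = \frac{104608}{4811} + \frac{45661199}{2786} = \frac{219967466277}{13403446}$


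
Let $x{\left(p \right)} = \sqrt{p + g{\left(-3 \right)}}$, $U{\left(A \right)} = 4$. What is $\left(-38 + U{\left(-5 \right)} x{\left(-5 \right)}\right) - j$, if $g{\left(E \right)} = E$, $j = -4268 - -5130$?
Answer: $-900 + 8 i \sqrt{2} \approx -900.0 + 11.314 i$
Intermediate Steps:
$j = 862$ ($j = -4268 + 5130 = 862$)
$x{\left(p \right)} = \sqrt{-3 + p}$ ($x{\left(p \right)} = \sqrt{p - 3} = \sqrt{-3 + p}$)
$\left(-38 + U{\left(-5 \right)} x{\left(-5 \right)}\right) - j = \left(-38 + 4 \sqrt{-3 - 5}\right) - 862 = \left(-38 + 4 \sqrt{-8}\right) - 862 = \left(-38 + 4 \cdot 2 i \sqrt{2}\right) - 862 = \left(-38 + 8 i \sqrt{2}\right) - 862 = -900 + 8 i \sqrt{2}$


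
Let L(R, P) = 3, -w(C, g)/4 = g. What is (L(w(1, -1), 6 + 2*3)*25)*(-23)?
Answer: -1725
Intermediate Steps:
w(C, g) = -4*g
(L(w(1, -1), 6 + 2*3)*25)*(-23) = (3*25)*(-23) = 75*(-23) = -1725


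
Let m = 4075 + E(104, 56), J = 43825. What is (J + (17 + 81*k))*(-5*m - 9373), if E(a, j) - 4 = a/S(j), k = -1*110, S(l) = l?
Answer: -7281261012/7 ≈ -1.0402e+9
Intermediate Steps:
k = -110
E(a, j) = 4 + a/j
m = 28566/7 (m = 4075 + (4 + 104/56) = 4075 + (4 + 104*(1/56)) = 4075 + (4 + 13/7) = 4075 + 41/7 = 28566/7 ≈ 4080.9)
(J + (17 + 81*k))*(-5*m - 9373) = (43825 + (17 + 81*(-110)))*(-5*28566/7 - 9373) = (43825 + (17 - 8910))*(-142830/7 - 9373) = (43825 - 8893)*(-208441/7) = 34932*(-208441/7) = -7281261012/7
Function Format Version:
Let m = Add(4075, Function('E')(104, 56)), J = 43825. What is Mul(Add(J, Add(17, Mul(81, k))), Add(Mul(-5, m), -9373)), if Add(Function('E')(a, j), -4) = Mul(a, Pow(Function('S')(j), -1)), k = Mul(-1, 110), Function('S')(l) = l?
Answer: Rational(-7281261012, 7) ≈ -1.0402e+9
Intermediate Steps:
k = -110
Function('E')(a, j) = Add(4, Mul(a, Pow(j, -1)))
m = Rational(28566, 7) (m = Add(4075, Add(4, Mul(104, Pow(56, -1)))) = Add(4075, Add(4, Mul(104, Rational(1, 56)))) = Add(4075, Add(4, Rational(13, 7))) = Add(4075, Rational(41, 7)) = Rational(28566, 7) ≈ 4080.9)
Mul(Add(J, Add(17, Mul(81, k))), Add(Mul(-5, m), -9373)) = Mul(Add(43825, Add(17, Mul(81, -110))), Add(Mul(-5, Rational(28566, 7)), -9373)) = Mul(Add(43825, Add(17, -8910)), Add(Rational(-142830, 7), -9373)) = Mul(Add(43825, -8893), Rational(-208441, 7)) = Mul(34932, Rational(-208441, 7)) = Rational(-7281261012, 7)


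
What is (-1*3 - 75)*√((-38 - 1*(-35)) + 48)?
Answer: -234*√5 ≈ -523.24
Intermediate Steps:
(-1*3 - 75)*√((-38 - 1*(-35)) + 48) = (-3 - 75)*√((-38 + 35) + 48) = -78*√(-3 + 48) = -234*√5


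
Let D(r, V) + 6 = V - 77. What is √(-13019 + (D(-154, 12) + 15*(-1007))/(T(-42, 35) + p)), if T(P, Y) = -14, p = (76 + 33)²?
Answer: 3*I*√203732193187/11867 ≈ 114.11*I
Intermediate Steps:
D(r, V) = -83 + V (D(r, V) = -6 + (V - 77) = -6 + (-77 + V) = -83 + V)
p = 11881 (p = 109² = 11881)
√(-13019 + (D(-154, 12) + 15*(-1007))/(T(-42, 35) + p)) = √(-13019 + ((-83 + 12) + 15*(-1007))/(-14 + 11881)) = √(-13019 + (-71 - 15105)/11867) = √(-13019 - 15176*1/11867) = √(-13019 - 15176/11867) = √(-154511649/11867) = 3*I*√203732193187/11867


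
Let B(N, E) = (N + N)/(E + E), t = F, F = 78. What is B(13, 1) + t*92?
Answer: 7189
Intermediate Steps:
t = 78
B(N, E) = N/E (B(N, E) = (2*N)/((2*E)) = (2*N)*(1/(2*E)) = N/E)
B(13, 1) + t*92 = 13/1 + 78*92 = 13*1 + 7176 = 13 + 7176 = 7189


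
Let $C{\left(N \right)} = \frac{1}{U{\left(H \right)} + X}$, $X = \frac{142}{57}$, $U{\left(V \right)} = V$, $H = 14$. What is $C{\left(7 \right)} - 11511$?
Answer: $- \frac{10820283}{940} \approx -11511.0$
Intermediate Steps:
$X = \frac{142}{57}$ ($X = 142 \cdot \frac{1}{57} = \frac{142}{57} \approx 2.4912$)
$C{\left(N \right)} = \frac{57}{940}$ ($C{\left(N \right)} = \frac{1}{14 + \frac{142}{57}} = \frac{1}{\frac{940}{57}} = \frac{57}{940}$)
$C{\left(7 \right)} - 11511 = \frac{57}{940} - 11511 = - \frac{10820283}{940}$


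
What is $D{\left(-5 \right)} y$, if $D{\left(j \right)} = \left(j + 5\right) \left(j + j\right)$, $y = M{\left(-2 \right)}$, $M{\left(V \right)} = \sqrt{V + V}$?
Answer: $0$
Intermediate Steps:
$M{\left(V \right)} = \sqrt{2} \sqrt{V}$ ($M{\left(V \right)} = \sqrt{2 V} = \sqrt{2} \sqrt{V}$)
$y = 2 i$ ($y = \sqrt{2} \sqrt{-2} = \sqrt{2} i \sqrt{2} = 2 i \approx 2.0 i$)
$D{\left(j \right)} = 2 j \left(5 + j\right)$ ($D{\left(j \right)} = \left(5 + j\right) 2 j = 2 j \left(5 + j\right)$)
$D{\left(-5 \right)} y = 2 \left(-5\right) \left(5 - 5\right) 2 i = 2 \left(-5\right) 0 \cdot 2 i = 0 \cdot 2 i = 0$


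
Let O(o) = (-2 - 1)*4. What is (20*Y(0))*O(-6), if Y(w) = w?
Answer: 0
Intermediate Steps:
O(o) = -12 (O(o) = -3*4 = -12)
(20*Y(0))*O(-6) = (20*0)*(-12) = 0*(-12) = 0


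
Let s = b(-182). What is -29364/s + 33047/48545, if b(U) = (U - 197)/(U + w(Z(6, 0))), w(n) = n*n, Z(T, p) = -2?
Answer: -36246013261/2628365 ≈ -13790.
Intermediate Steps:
w(n) = n²
b(U) = (-197 + U)/(4 + U) (b(U) = (U - 197)/(U + (-2)²) = (-197 + U)/(U + 4) = (-197 + U)/(4 + U))
s = 379/178 (s = (-197 - 182)/(4 - 182) = -379/(-178) = -1/178*(-379) = 379/178 ≈ 2.1292)
-29364/s + 33047/48545 = -29364/379/178 + 33047/48545 = -29364*178/379 + 33047*(1/48545) = -5226792/379 + 4721/6935 = -36246013261/2628365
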